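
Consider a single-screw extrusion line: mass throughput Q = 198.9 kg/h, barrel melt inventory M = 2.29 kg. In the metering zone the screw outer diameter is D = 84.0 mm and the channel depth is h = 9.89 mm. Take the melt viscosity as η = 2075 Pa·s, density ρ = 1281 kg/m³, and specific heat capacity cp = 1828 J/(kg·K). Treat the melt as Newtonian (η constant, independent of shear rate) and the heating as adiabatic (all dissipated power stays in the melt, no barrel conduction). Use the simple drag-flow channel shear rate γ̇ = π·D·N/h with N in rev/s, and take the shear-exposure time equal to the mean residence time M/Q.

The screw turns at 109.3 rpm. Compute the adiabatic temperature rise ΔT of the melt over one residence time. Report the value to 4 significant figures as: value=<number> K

Throughput in SI: Q_s = 198.9 kg/h ÷ 3600 s/h = 0.05525 kg/s
t_res = M / Q_s = 2.29 ÷ 0.05525 = 41.448 s
Convert to SI: D = 0.084 m, h = 0.00989 m, N = 109.3/60 = 1.82167 rev/s
Shear rate: γ̇ = πDN/h = π·0.084·1.82167/0.00989 = 48.6073 s⁻¹
ΔT = η·γ̇²·t_res/(ρ·cp) = [2075 × 48.6073² × 41.448] / [1281 × 1828] = 86.776 K

value=86.78 K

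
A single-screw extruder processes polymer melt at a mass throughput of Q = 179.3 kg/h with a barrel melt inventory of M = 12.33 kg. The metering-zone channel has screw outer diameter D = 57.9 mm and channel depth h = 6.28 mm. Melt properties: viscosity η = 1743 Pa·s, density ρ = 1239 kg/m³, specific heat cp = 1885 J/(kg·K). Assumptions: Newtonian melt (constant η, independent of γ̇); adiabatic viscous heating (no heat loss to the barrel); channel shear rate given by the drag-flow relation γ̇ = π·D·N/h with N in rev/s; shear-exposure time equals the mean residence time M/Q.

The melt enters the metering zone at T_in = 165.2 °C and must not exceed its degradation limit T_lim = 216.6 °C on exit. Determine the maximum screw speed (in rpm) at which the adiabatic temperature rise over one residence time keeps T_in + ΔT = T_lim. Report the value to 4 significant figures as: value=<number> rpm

value=34.55 rpm

Q_s = Q / 3600 = 179.3 / 3600 = 0.0498056 kg/s
Mean residence time: t_res = M/Q_s = 12.33 kg / 0.0498056 kg/s = 247.563 s
Convert to metres: D = 0.0579 m, h = 0.00628 m
ΔT_a = T_lim − T_in = 216.6 °C − 165.2 °C = 51.4 K
Invert ΔT = ηγ̇²t_res/(ρcp) for γ̇: γ̇_max² = ΔT_a ρ cp / (η t_res) = 51.4·1239·1885 / (1743·247.563) = 278.204 s⁻²
γ̇_max = sqrt(278.204) = 16.6794 s⁻¹
N_max = γ̇_max·h / (π·D) = 16.6794 · 0.00628 / (π · 0.0579) = 0.575854 rev/s = 34.5513 rpm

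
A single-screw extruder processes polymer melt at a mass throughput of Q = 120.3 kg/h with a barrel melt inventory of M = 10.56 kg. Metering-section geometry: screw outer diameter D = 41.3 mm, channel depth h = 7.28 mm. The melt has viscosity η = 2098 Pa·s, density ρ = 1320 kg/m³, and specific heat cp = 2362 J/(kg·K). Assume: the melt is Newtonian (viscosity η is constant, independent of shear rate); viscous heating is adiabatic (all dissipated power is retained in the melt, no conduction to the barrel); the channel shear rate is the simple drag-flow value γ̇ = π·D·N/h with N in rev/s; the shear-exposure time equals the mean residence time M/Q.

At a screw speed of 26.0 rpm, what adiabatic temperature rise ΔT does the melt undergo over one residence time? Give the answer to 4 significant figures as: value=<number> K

Q_s = Q / 3600 = 120.3 / 3600 = 0.0334167 kg/s
t_res = M / Q_s = 10.56 / 0.0334167 = 316.01 s
D = 41.3 mm = 0.0413 m;  h = 7.28 mm = 0.00728 m;  N = 26.0 rpm / 60 = 0.433333 rev/s
Shear rate: γ̇ = πDN/h = π·0.0413·0.433333/0.00728 = 7.72308 s⁻¹
ΔT = η·γ̇²·t_res/(ρ·cp) = [2098 × 7.72308² × 316.01] / [1320 × 2362] = 12.6833 K

value=12.68 K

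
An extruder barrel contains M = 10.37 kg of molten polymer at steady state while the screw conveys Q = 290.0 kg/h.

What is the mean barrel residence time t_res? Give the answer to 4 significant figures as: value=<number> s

Q_s = Q / 3600 = 290.0 / 3600 = 0.0805556 kg/s
t_res = M / Q_s = 10.37 / 0.0805556 = 128.731 s

value=128.7 s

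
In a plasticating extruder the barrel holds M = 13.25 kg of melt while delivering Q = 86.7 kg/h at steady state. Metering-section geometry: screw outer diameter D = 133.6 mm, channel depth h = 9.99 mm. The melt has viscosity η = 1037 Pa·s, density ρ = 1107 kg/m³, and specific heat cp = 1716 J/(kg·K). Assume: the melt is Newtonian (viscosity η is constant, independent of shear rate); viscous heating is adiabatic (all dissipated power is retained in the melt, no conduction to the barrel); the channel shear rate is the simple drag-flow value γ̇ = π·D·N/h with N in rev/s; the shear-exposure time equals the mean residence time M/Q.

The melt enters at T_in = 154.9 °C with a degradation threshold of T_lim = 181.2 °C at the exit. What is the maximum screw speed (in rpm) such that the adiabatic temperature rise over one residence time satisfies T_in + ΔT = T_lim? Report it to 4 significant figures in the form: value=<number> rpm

Q_s = Q / 3600 = 86.7 / 3600 = 0.0240833 kg/s
Mean residence time: t_res = M/Q_s = 13.25 kg / 0.0240833 kg/s = 550.173 s
Convert to metres: D = 0.1336 m, h = 0.00999 m
Allowable rise: ΔT_a = T_lim − T_in = 181.2 − 154.9 = 26.3 K
Invert ΔT = ηγ̇²t_res/(ρcp) for γ̇: γ̇_max² = ΔT_a ρ cp / (η t_res) = 26.3·1107·1716 / (1037·550.173) = 87.5674 s⁻²
γ̇_max = √87.5674 = 9.35775 s⁻¹
N_max = γ̇_max·h / (π·D) = 9.35775 · 0.00999 / (π · 0.1336) = 0.222731 rev/s = 13.3639 rpm

value=13.36 rpm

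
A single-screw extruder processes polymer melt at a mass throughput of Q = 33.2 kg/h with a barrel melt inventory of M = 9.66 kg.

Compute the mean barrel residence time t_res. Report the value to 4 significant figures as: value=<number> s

value=1047. s

Convert throughput: Q = 33.2 kg/h = 33.2/3600 = 0.00922222 kg/s
Mean residence time: t_res = M/Q_s = 9.66 kg / 0.00922222 kg/s = 1047.47 s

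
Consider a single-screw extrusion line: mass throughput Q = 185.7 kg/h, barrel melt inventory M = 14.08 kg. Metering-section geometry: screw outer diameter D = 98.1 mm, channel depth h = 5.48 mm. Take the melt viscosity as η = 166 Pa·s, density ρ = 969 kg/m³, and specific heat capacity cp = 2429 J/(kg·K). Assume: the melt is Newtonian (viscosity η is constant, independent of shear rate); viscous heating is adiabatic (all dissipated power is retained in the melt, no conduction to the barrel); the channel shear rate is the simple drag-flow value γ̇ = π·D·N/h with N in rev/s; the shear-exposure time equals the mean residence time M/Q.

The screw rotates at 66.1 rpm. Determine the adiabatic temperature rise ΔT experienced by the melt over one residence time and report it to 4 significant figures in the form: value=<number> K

value=73.90 K

Q_s = Q / 3600 = 185.7 / 3600 = 0.0515833 kg/s
Mean residence time: t_res = M/Q_s = 14.08 kg / 0.0515833 kg/s = 272.956 s
Geometry in metres: D = 98.1 mm → 0.0981 m, h = 5.48 mm → 0.00548 m; screw speed N = 66.1 rpm = 1.10167 rev/s
γ̇ = π·D·N / h = π · 0.0981 · 1.10167 / 0.00548 = 61.9567 s⁻¹
Adiabatic rise: ΔT = η γ̇² t_res / (ρ cp) = 166·(61.9567)²·272.956 / (969·2429) = 73.8971 K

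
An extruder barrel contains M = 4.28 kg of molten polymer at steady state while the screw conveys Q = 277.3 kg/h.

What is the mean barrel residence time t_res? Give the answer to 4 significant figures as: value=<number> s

value=55.56 s

Q_s = Q / 3600 = 277.3 / 3600 = 0.0770278 kg/s
t_res = M / Q_s = 4.28 / 0.0770278 = 55.5644 s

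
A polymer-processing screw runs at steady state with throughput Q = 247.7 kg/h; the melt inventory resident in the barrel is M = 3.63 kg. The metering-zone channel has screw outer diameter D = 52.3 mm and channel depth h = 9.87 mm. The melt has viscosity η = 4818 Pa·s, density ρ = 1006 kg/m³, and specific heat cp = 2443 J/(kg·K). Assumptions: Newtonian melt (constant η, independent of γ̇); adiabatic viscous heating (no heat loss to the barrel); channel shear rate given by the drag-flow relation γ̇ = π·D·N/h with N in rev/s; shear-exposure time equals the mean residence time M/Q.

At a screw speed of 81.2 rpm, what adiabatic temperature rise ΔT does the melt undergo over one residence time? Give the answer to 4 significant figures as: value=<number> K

value=52.49 K

Convert throughput: Q = 247.7 kg/h = 247.7/3600 = 0.0688056 kg/s
t_res = M / Q_s = 3.63 ÷ 0.0688056 = 52.7574 s
Geometry in metres: D = 52.3 mm → 0.0523 m, h = 9.87 mm → 0.00987 m; screw speed N = 81.2 rpm = 1.35333 rev/s
γ̇ = π·D·N / h = π · 0.0523 · 1.35333 / 0.00987 = 22.5289 s⁻¹
ΔT = η·γ̇²·t_res/(ρ·cp) = [4818 × 22.5289² × 52.7574] / [1006 × 2443] = 52.4937 K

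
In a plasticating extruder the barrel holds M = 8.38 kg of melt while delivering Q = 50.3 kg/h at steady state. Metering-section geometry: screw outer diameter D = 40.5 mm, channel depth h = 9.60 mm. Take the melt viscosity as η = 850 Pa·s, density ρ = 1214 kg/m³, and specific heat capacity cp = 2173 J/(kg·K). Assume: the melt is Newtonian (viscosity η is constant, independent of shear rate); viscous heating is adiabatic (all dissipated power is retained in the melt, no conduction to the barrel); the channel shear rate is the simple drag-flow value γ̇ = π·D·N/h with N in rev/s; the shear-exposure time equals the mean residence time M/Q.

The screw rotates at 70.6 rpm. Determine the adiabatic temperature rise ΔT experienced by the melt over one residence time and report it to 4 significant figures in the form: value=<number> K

value=47.00 K

Convert throughput: Q = 50.3 kg/h = 50.3/3600 = 0.0139722 kg/s
t_res = M / Q_s = 8.38 / 0.0139722 = 599.761 s
D = 40.5 mm = 0.0405 m;  h = 9.60 mm = 0.0096 m;  N = 70.6 rpm / 60 = 1.17667 rev/s
γ̇ = π·D·N / h = π · 0.0405 · 1.17667 / 0.0096 = 15.5951 s⁻¹
ΔT = η·γ̇²·t_res/(ρ·cp) = [850 × 15.5951² × 599.761] / [1214 × 2173] = 46.9995 K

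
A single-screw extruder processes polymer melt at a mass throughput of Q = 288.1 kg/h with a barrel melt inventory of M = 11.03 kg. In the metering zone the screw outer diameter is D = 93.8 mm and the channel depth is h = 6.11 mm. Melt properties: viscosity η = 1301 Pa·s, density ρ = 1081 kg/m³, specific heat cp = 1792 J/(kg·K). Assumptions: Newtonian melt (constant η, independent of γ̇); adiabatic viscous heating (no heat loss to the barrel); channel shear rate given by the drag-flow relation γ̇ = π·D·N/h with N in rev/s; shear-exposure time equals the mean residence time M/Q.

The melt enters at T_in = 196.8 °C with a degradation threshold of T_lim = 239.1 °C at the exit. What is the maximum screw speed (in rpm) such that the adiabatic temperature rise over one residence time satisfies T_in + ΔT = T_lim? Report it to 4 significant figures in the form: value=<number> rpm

value=26.59 rpm

Throughput in SI: Q_s = 288.1 kg/h ÷ 3600 s/h = 0.0800278 kg/s
t_res = M / Q_s = 11.03 ÷ 0.0800278 = 137.827 s
D = 93.8 mm = 0.0938 m;  h = 6.11 mm = 0.00611 m
ΔT_a = T_lim − T_in = 239.1 − 196.8 = 42.3 K
Invert ΔT = ηγ̇²t_res/(ρcp) for γ̇: γ̇_max² = ΔT_a ρ cp / (η t_res) = 42.3·1081·1792 / (1301·137.827) = 456.975 s⁻²
γ̇_max = sqrt(456.975) = 21.377 s⁻¹
N_max = γ̇_max h / (πD) = 21.377·0.00611/(π·0.0938) = 0.443235 rev/s → ×60 = 26.5941 rpm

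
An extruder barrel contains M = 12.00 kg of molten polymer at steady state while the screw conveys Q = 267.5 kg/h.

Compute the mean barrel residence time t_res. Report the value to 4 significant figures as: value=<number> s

value=161.5 s

Convert throughput: Q = 267.5 kg/h = 267.5/3600 = 0.0743056 kg/s
t_res = M / Q_s = 12.00 ÷ 0.0743056 = 161.495 s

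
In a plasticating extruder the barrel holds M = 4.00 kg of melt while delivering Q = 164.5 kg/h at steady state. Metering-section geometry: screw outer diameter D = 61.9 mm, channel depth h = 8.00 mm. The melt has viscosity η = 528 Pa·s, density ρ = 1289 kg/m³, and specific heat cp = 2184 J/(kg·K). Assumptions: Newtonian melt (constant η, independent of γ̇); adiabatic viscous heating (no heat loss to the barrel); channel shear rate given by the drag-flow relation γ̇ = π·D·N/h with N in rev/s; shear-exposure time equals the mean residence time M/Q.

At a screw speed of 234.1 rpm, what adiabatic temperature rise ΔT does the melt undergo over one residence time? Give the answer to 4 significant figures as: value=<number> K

value=147.7 K

Convert throughput: Q = 164.5 kg/h = 164.5/3600 = 0.0456944 kg/s
t_res = M / Q_s = 4.00 / 0.0456944 = 87.538 s
Convert to SI: D = 0.0619 m, h = 0.008 m, N = 234.1/60 = 3.90167 rev/s
Shear rate: γ̇ = πDN/h = π·0.0619·3.90167/0.008 = 94.842 s⁻¹
ΔT = η·γ̇²·t_res / (ρ·cp) = 528 · (94.842)² · 87.538 / (1289 · 2184) = 147.682 K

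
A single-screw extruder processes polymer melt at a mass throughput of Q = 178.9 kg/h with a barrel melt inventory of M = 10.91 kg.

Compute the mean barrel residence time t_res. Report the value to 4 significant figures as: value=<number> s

Throughput in SI: Q_s = 178.9 kg/h ÷ 3600 s/h = 0.0496944 kg/s
Mean residence time: t_res = M/Q_s = 10.91 kg / 0.0496944 kg/s = 219.542 s

value=219.5 s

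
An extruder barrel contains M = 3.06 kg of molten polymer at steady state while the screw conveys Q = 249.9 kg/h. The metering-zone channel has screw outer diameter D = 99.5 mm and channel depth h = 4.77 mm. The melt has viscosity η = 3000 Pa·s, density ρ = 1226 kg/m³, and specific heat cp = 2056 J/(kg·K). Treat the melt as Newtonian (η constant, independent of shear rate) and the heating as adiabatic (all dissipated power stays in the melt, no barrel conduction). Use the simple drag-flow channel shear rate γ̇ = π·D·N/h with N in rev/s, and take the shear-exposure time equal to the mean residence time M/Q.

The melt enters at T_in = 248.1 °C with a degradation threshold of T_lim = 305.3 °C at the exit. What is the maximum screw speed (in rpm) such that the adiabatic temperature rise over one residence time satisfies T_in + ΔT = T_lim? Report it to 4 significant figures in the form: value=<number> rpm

value=30.23 rpm

Throughput in SI: Q_s = 249.9 kg/h ÷ 3600 s/h = 0.0694167 kg/s
Mean residence time: t_res = M/Q_s = 3.06 kg / 0.0694167 kg/s = 44.0816 s
D = 99.5 mm = 0.0995 m;  h = 4.77 mm = 0.00477 m
Allowable rise: ΔT_a = T_lim − T_in = 305.3 − 248.1 = 57.2 K
Invert ΔT = ηγ̇²t_res/(ρcp) for γ̇: γ̇_max² = ΔT_a ρ cp / (η t_res) = 57.2·1226·2056 / (3000·44.0816) = 1090.26 s⁻²
Take the square root: γ̇_max = √(1090.26) = 33.0191 s⁻¹
Solve γ̇ = πDN/h for N: N_max = γ̇_max·h/(π·D) = 33.0191 × 0.00477 / (π × 0.0995) = 0.503861 rev/s = 30.2317 rpm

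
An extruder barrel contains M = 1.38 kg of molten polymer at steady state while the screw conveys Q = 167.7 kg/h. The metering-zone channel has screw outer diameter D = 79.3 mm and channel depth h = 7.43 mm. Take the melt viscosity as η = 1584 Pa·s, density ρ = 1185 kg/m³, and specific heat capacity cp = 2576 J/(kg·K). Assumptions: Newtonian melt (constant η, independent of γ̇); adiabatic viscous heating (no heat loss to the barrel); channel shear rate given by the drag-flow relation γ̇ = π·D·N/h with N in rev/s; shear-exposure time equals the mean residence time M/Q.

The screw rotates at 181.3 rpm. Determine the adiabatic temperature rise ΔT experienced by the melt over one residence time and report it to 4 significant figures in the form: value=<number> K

Q_s = Q / 3600 = 167.7 / 3600 = 0.0465833 kg/s
Mean residence time: t_res = M/Q_s = 1.38 kg / 0.0465833 kg/s = 29.6243 s
Convert to SI: D = 0.0793 m, h = 0.00743 m, N = 181.3/60 = 3.02167 rev/s
Shear rate: γ̇ = πDN/h = π·0.0793·3.02167/0.00743 = 101.317 s⁻¹
Adiabatic rise: ΔT = η γ̇² t_res / (ρ cp) = 1584·(101.317)²·29.6243 / (1185·2576) = 157.798 K

value=157.8 K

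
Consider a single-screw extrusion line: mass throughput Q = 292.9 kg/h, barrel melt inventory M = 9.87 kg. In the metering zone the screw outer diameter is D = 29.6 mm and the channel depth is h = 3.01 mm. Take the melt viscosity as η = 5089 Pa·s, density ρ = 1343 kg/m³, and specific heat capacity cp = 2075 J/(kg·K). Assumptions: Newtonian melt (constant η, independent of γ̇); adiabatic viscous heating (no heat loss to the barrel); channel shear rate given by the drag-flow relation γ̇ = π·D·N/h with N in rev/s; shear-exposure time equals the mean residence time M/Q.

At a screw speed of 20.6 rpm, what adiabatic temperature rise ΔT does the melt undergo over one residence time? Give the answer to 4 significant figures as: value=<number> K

value=24.92 K

Throughput in SI: Q_s = 292.9 kg/h ÷ 3600 s/h = 0.0813611 kg/s
t_res = M / Q_s = 9.87 ÷ 0.0813611 = 121.311 s
Convert to SI: D = 0.0296 m, h = 0.00301 m, N = 20.6/60 = 0.343333 rev/s
γ̇ = π D N / h = (π)(0.0296)(0.343333) / 0.00301 = 10.607 s⁻¹
ΔT = η·γ̇²·t_res / (ρ·cp) = 5089 · (10.607)² · 121.311 / (1343 · 2075) = 24.9242 K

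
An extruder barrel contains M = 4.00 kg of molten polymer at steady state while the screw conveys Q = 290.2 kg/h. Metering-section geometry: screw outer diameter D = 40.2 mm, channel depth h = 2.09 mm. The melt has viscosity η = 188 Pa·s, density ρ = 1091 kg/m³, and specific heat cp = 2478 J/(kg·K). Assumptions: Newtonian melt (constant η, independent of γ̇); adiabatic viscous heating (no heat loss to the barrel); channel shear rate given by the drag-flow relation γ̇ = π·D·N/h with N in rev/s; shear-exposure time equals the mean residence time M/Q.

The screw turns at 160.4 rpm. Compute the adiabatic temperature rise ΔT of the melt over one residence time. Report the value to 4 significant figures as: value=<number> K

Q_s = Q / 3600 = 290.2 / 3600 = 0.0806111 kg/s
t_res = M / Q_s = 4.00 / 0.0806111 = 49.621 s
Convert to SI: D = 0.0402 m, h = 0.00209 m, N = 160.4/60 = 2.67333 rev/s
Shear rate: γ̇ = πDN/h = π·0.0402·2.67333/0.00209 = 161.541 s⁻¹
Adiabatic rise: ΔT = η γ̇² t_res / (ρ cp) = 188·(161.541)²·49.621 / (1091·2478) = 90.0456 K

value=90.05 K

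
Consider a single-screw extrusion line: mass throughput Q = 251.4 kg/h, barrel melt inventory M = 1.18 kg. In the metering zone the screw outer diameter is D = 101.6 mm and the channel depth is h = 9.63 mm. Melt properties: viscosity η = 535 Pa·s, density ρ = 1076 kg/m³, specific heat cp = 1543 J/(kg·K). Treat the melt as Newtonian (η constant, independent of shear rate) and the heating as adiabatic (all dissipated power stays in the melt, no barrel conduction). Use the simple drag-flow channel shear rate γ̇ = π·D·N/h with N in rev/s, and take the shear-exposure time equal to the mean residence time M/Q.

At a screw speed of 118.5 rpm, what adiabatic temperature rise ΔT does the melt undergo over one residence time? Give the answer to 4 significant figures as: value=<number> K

value=23.33 K

Convert throughput: Q = 251.4 kg/h = 251.4/3600 = 0.0698333 kg/s
t_res = M / Q_s = 1.18 ÷ 0.0698333 = 16.8974 s
Geometry in metres: D = 101.6 mm → 0.1016 m, h = 9.63 mm → 0.00963 m; screw speed N = 118.5 rpm = 1.975 rev/s
Shear rate: γ̇ = πDN/h = π·0.1016·1.975/0.00963 = 65.4613 s⁻¹
Adiabatic rise: ΔT = η γ̇² t_res / (ρ cp) = 535·(65.4613)²·16.8974 / (1076·1543) = 23.3326 K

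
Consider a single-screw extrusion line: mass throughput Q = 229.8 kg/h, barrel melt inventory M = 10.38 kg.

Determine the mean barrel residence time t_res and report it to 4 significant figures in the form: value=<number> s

Q_s = Q / 3600 = 229.8 / 3600 = 0.0638333 kg/s
t_res = M / Q_s = 10.38 ÷ 0.0638333 = 162.611 s

value=162.6 s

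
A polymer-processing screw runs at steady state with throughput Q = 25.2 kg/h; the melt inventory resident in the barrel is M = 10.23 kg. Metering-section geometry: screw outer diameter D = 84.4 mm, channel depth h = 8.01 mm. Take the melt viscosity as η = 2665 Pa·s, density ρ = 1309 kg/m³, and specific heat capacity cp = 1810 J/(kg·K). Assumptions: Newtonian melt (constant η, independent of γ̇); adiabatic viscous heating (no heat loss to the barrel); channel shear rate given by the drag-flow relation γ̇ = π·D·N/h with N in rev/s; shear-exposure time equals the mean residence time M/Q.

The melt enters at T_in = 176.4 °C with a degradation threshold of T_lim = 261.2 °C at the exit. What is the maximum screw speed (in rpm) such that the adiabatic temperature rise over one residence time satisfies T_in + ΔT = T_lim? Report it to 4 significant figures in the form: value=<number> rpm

Throughput in SI: Q_s = 25.2 kg/h ÷ 3600 s/h = 0.007 kg/s
t_res = M / Q_s = 10.23 / 0.007 = 1461.43 s
Convert to metres: D = 0.0844 m, h = 0.00801 m
Allowable rise: ΔT_a = T_lim − T_in = 261.2 − 176.4 = 84.8 K
Invert ΔT = ηγ̇²t_res/(ρcp) for γ̇: γ̇_max² = ΔT_a ρ cp / (η t_res) = 84.8·1309·1810 / (2665·1461.43) = 51.5869 s⁻²
Take the square root: γ̇_max = √(51.5869) = 7.1824 s⁻¹
N_max = γ̇_max h / (πD) = 7.1824·0.00801/(π·0.0844) = 0.216975 rev/s → ×60 = 13.0185 rpm

value=13.02 rpm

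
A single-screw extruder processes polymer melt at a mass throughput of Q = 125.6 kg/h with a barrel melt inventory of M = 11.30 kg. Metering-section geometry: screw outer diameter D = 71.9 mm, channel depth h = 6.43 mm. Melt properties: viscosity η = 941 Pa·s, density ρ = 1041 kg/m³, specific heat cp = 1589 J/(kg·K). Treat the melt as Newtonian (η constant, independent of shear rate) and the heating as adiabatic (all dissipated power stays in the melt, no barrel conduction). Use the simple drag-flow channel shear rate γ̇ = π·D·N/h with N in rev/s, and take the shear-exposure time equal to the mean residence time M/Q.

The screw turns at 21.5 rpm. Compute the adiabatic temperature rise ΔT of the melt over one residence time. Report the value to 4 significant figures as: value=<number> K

value=29.20 K

Q_s = Q / 3600 = 125.6 / 3600 = 0.0348889 kg/s
Mean residence time: t_res = M/Q_s = 11.30 kg / 0.0348889 kg/s = 323.885 s
D = 71.9 mm = 0.0719 m;  h = 6.43 mm = 0.00643 m;  N = 21.5 rpm / 60 = 0.358333 rev/s
Shear rate: γ̇ = πDN/h = π·0.0719·0.358333/0.00643 = 12.5879 s⁻¹
Adiabatic rise: ΔT = η γ̇² t_res / (ρ cp) = 941·(12.5879)²·323.885 / (1041·1589) = 29.1955 K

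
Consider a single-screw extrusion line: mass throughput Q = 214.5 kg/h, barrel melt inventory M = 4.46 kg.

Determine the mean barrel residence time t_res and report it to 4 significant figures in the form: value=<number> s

Q_s = Q / 3600 = 214.5 / 3600 = 0.0595833 kg/s
Mean residence time: t_res = M/Q_s = 4.46 kg / 0.0595833 kg/s = 74.8531 s

value=74.85 s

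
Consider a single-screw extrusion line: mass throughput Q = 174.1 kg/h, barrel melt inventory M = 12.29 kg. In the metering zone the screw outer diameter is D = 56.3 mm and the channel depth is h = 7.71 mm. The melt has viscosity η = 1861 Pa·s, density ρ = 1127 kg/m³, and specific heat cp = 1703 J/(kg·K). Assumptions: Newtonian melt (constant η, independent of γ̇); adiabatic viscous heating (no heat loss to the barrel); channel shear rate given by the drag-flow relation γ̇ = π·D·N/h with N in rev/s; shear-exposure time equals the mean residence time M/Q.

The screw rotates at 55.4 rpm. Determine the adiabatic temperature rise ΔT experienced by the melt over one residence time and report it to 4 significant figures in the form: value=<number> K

Convert throughput: Q = 174.1 kg/h = 174.1/3600 = 0.0483611 kg/s
Mean residence time: t_res = M/Q_s = 12.29 kg / 0.0483611 kg/s = 254.13 s
D = 56.3 mm = 0.0563 m;  h = 7.71 mm = 0.00771 m;  N = 55.4 rpm / 60 = 0.923333 rev/s
γ̇ = π D N / h = (π)(0.0563)(0.923333) / 0.00771 = 21.1818 s⁻¹
ΔT = η·γ̇²·t_res/(ρ·cp) = [1861 × 21.1818² × 254.13] / [1127 × 1703] = 110.558 K

value=110.6 K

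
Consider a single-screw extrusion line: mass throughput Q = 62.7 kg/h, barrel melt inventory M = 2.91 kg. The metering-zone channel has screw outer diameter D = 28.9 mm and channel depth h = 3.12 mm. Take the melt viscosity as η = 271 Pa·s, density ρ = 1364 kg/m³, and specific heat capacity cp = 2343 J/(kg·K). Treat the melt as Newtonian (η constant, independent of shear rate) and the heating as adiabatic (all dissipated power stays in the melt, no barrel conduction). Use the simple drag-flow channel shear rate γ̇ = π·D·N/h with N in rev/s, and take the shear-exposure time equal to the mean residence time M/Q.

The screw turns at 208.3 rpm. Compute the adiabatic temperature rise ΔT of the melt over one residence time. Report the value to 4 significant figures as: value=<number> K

value=144.6 K

Convert throughput: Q = 62.7 kg/h = 62.7/3600 = 0.0174167 kg/s
t_res = M / Q_s = 2.91 ÷ 0.0174167 = 167.081 s
Convert to SI: D = 0.0289 m, h = 0.00312 m, N = 208.3/60 = 3.47167 rev/s
γ̇ = π D N / h = (π)(0.0289)(3.47167) / 0.00312 = 101.026 s⁻¹
Adiabatic rise: ΔT = η γ̇² t_res / (ρ cp) = 271·(101.026)²·167.081 / (1364·2343) = 144.602 K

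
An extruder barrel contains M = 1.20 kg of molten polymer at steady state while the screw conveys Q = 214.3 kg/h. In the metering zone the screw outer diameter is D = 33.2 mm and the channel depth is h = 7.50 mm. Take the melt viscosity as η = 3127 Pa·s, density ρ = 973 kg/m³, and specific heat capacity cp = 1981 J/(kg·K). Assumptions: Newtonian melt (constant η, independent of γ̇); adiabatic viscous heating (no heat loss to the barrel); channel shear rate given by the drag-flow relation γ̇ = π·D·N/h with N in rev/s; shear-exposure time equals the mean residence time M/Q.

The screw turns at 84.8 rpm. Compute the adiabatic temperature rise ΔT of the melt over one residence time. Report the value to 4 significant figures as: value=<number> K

value=12.63 K

Throughput in SI: Q_s = 214.3 kg/h ÷ 3600 s/h = 0.0595278 kg/s
t_res = M / Q_s = 1.20 / 0.0595278 = 20.1587 s
D = 33.2 mm = 0.0332 m;  h = 7.50 mm = 0.0075 m;  N = 84.8 rpm / 60 = 1.41333 rev/s
γ̇ = π D N / h = (π)(0.0332)(1.41333) / 0.0075 = 19.6549 s⁻¹
Adiabatic rise: ΔT = η γ̇² t_res / (ρ cp) = 3127·(19.6549)²·20.1587 / (973·1981) = 12.6338 K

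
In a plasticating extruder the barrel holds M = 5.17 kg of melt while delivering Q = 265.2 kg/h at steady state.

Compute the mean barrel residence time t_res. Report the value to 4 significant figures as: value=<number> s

value=70.18 s

Convert throughput: Q = 265.2 kg/h = 265.2/3600 = 0.0736667 kg/s
t_res = M / Q_s = 5.17 ÷ 0.0736667 = 70.181 s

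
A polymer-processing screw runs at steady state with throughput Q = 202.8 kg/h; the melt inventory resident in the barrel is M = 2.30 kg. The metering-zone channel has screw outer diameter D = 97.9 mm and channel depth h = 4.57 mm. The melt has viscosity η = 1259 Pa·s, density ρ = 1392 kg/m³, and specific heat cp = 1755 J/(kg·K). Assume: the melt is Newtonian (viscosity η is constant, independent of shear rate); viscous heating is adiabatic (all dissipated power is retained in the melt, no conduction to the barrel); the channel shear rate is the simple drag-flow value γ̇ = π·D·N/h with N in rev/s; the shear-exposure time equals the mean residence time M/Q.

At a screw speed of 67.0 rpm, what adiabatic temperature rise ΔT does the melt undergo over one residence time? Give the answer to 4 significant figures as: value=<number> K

Throughput in SI: Q_s = 202.8 kg/h ÷ 3600 s/h = 0.0563333 kg/s
Mean residence time: t_res = M/Q_s = 2.30 kg / 0.0563333 kg/s = 40.8284 s
Geometry in metres: D = 97.9 mm → 0.0979 m, h = 4.57 mm → 0.00457 m; screw speed N = 67.0 rpm = 1.11667 rev/s
γ̇ = π·D·N / h = π · 0.0979 · 1.11667 / 0.00457 = 75.1519 s⁻¹
ΔT = η·γ̇²·t_res / (ρ·cp) = 1259 · (75.1519)² · 40.8284 / (1392 · 1755) = 118.837 K

value=118.8 K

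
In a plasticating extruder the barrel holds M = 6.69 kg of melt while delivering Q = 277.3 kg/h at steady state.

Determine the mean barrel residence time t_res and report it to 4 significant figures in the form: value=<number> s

value=86.85 s

Convert throughput: Q = 277.3 kg/h = 277.3/3600 = 0.0770278 kg/s
t_res = M / Q_s = 6.69 ÷ 0.0770278 = 86.8518 s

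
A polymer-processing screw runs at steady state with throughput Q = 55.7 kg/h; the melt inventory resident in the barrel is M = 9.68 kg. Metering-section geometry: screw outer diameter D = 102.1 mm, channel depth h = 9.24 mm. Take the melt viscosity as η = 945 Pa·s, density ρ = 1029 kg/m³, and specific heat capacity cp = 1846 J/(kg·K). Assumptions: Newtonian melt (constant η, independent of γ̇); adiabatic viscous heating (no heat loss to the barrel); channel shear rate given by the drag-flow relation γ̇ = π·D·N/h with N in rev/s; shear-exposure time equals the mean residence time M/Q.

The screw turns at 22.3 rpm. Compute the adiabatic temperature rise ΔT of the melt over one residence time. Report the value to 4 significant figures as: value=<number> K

Throughput in SI: Q_s = 55.7 kg/h ÷ 3600 s/h = 0.0154722 kg/s
Mean residence time: t_res = M/Q_s = 9.68 kg / 0.0154722 kg/s = 625.637 s
Convert to SI: D = 0.1021 m, h = 0.00924 m, N = 22.3/60 = 0.371667 rev/s
γ̇ = π D N / h = (π)(0.1021)(0.371667) / 0.00924 = 12.902 s⁻¹
ΔT = η·γ̇²·t_res / (ρ·cp) = 945 · (12.902)² · 625.637 / (1029 · 1846) = 51.811 K

value=51.81 K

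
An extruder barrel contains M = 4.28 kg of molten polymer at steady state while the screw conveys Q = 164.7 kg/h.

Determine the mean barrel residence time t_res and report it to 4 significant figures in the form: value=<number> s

value=93.55 s

Convert throughput: Q = 164.7 kg/h = 164.7/3600 = 0.04575 kg/s
t_res = M / Q_s = 4.28 ÷ 0.04575 = 93.5519 s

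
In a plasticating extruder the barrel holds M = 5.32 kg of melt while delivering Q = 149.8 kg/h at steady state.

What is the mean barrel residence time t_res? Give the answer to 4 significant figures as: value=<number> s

Convert throughput: Q = 149.8 kg/h = 149.8/3600 = 0.0416111 kg/s
Mean residence time: t_res = M/Q_s = 5.32 kg / 0.0416111 kg/s = 127.85 s

value=127.9 s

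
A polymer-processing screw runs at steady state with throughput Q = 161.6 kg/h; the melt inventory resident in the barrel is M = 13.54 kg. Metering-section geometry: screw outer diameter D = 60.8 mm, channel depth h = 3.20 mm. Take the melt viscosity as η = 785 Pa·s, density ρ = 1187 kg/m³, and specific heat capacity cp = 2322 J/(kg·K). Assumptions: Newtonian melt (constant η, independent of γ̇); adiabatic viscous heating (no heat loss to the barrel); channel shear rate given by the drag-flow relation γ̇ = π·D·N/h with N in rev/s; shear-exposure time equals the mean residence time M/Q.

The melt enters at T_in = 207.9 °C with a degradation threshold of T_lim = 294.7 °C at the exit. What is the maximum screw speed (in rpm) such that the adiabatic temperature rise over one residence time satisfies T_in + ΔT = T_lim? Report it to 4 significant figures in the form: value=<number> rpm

value=31.95 rpm

Convert throughput: Q = 161.6 kg/h = 161.6/3600 = 0.0448889 kg/s
Mean residence time: t_res = M/Q_s = 13.54 kg / 0.0448889 kg/s = 301.634 s
Geometry in SI: D = 60.8 mm → 0.0608 m, h = 3.20 mm → 0.0032 m
ΔT_a = T_lim − T_in = 294.7 − 207.9 = 86.8 K
γ̇_max² = ΔT_a·ρ·cp/(η·t_res) = 86.8·1187·2322/(785·301.634) = 1010.38 s⁻²
γ̇_max = sqrt(1010.38) = 31.7864 s⁻¹
N_max = γ̇_max h / (πD) = 31.7864·0.0032/(π·0.0608) = 0.532523 rev/s → ×60 = 31.9514 rpm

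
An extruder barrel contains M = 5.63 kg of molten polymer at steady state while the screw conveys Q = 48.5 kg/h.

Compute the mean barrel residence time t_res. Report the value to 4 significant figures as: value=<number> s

Throughput in SI: Q_s = 48.5 kg/h ÷ 3600 s/h = 0.0134722 kg/s
Mean residence time: t_res = M/Q_s = 5.63 kg / 0.0134722 kg/s = 417.897 s

value=417.9 s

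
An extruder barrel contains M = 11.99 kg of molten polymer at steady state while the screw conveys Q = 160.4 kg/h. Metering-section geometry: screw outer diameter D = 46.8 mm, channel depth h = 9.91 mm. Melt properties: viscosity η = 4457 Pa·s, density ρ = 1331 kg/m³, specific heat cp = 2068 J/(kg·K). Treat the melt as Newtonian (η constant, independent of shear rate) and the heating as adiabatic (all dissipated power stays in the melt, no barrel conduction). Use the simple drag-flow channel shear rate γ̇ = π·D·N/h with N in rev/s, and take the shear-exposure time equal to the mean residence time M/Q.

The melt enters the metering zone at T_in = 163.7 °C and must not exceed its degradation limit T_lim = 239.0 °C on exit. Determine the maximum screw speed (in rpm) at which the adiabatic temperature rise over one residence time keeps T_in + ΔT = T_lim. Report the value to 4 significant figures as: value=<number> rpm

Throughput in SI: Q_s = 160.4 kg/h ÷ 3600 s/h = 0.0445556 kg/s
t_res = M / Q_s = 11.99 / 0.0445556 = 269.102 s
D = 46.8 mm = 0.0468 m;  h = 9.91 mm = 0.00991 m
ΔT_a = T_lim − T_in = 239.0 °C − 163.7 °C = 75.3 K
Invert ΔT = ηγ̇²t_res/(ρcp) for γ̇: γ̇_max² = ΔT_a ρ cp / (η t_res) = 75.3·1331·2068 / (4457·269.102) = 172.808 s⁻²
γ̇_max = √172.808 = 13.1456 s⁻¹
N_max = γ̇_max h / (πD) = 13.1456·0.00991/(π·0.0468) = 0.886053 rev/s → ×60 = 53.1632 rpm

value=53.16 rpm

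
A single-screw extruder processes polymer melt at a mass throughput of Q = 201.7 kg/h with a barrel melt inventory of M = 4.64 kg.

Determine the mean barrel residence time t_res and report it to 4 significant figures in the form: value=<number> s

Throughput in SI: Q_s = 201.7 kg/h ÷ 3600 s/h = 0.0560278 kg/s
t_res = M / Q_s = 4.64 ÷ 0.0560278 = 82.8161 s

value=82.82 s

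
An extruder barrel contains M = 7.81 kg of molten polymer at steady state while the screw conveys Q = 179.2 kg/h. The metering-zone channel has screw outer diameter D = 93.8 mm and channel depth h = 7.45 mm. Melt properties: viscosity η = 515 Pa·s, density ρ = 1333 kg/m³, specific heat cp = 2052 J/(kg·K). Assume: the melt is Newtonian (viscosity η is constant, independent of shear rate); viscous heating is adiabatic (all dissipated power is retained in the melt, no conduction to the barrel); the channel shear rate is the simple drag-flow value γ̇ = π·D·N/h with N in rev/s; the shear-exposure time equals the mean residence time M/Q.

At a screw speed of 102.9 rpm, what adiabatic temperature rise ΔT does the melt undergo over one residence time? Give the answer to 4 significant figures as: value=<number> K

Convert throughput: Q = 179.2 kg/h = 179.2/3600 = 0.0497778 kg/s
t_res = M / Q_s = 7.81 ÷ 0.0497778 = 156.897 s
D = 93.8 mm = 0.0938 m;  h = 7.45 mm = 0.00745 m;  N = 102.9 rpm / 60 = 1.715 rev/s
γ̇ = π D N / h = (π)(0.0938)(1.715) / 0.00745 = 67.8361 s⁻¹
Adiabatic rise: ΔT = η γ̇² t_res / (ρ cp) = 515·(67.8361)²·156.897 / (1333·2052) = 135.937 K

value=135.9 K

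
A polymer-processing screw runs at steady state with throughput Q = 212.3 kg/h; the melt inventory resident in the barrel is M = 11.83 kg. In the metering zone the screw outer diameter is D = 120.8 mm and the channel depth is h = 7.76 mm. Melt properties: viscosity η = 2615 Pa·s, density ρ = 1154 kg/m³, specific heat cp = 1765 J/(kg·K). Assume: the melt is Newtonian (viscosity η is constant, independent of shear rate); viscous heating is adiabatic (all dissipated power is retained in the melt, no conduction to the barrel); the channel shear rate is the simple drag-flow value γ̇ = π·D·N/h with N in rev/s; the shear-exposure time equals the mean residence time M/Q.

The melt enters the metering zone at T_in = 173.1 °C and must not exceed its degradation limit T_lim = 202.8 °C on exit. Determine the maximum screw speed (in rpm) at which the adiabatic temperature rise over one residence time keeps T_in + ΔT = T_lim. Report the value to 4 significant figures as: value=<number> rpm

value=13.17 rpm

Convert throughput: Q = 212.3 kg/h = 212.3/3600 = 0.0589722 kg/s
Mean residence time: t_res = M/Q_s = 11.83 kg / 0.0589722 kg/s = 200.603 s
Geometry in SI: D = 120.8 mm → 0.1208 m, h = 7.76 mm → 0.00776 m
Allowable rise: ΔT_a = T_lim − T_in = 202.8 − 173.1 = 29.7 K
γ̇_max² = ΔT_a·ρ·cp / (η·t_res) = [29.7 × 1154 × 1765] / [2615 × 200.603] = 115.318 s⁻²
γ̇_max = sqrt(115.318) = 10.7386 s⁻¹
N_max = γ̇_max h / (πD) = 10.7386·0.00776/(π·0.1208) = 0.219581 rev/s → ×60 = 13.1748 rpm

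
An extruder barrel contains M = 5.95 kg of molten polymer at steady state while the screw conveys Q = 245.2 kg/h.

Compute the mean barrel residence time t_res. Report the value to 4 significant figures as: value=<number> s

Convert throughput: Q = 245.2 kg/h = 245.2/3600 = 0.0681111 kg/s
Mean residence time: t_res = M/Q_s = 5.95 kg / 0.0681111 kg/s = 87.3573 s

value=87.36 s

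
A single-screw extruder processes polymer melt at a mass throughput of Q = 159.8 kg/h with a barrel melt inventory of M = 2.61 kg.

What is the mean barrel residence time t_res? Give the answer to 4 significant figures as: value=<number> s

Throughput in SI: Q_s = 159.8 kg/h ÷ 3600 s/h = 0.0443889 kg/s
t_res = M / Q_s = 2.61 / 0.0443889 = 58.7985 s

value=58.80 s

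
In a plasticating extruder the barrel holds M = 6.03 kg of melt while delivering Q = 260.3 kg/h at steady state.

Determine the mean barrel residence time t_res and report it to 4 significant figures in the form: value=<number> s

Q_s = Q / 3600 = 260.3 / 3600 = 0.0723056 kg/s
t_res = M / Q_s = 6.03 ÷ 0.0723056 = 83.3961 s

value=83.40 s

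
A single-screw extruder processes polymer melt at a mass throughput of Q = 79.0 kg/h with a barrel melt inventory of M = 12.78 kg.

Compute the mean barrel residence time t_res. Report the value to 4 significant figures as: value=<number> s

Throughput in SI: Q_s = 79.0 kg/h ÷ 3600 s/h = 0.0219444 kg/s
t_res = M / Q_s = 12.78 ÷ 0.0219444 = 582.38 s

value=582.4 s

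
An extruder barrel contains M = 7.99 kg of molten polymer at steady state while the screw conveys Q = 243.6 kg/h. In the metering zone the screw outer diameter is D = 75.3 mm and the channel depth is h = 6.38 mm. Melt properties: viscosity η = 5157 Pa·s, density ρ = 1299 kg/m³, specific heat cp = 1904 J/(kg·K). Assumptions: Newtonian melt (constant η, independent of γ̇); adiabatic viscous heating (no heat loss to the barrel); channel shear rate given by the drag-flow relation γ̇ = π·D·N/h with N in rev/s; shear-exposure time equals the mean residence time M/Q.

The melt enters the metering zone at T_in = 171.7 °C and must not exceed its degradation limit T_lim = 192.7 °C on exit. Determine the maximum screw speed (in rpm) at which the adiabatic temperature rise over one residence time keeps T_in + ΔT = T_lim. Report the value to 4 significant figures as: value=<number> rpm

Throughput in SI: Q_s = 243.6 kg/h ÷ 3600 s/h = 0.0676667 kg/s
Mean residence time: t_res = M/Q_s = 7.99 kg / 0.0676667 kg/s = 118.079 s
Geometry in SI: D = 75.3 mm → 0.0753 m, h = 6.38 mm → 0.00638 m
Allowable rise: ΔT_a = T_lim − T_in = 192.7 − 171.7 = 21 K
γ̇_max² = ΔT_a·ρ·cp / (η·t_res) = [21 × 1299 × 1904] / [5157 × 118.079] = 85.2955 s⁻²
Take the square root: γ̇_max = √(85.2955) = 9.23556 s⁻¹
N_max = γ̇_max h / (πD) = 9.23556·0.00638/(π·0.0753) = 0.24908 rev/s → ×60 = 14.9448 rpm

value=14.94 rpm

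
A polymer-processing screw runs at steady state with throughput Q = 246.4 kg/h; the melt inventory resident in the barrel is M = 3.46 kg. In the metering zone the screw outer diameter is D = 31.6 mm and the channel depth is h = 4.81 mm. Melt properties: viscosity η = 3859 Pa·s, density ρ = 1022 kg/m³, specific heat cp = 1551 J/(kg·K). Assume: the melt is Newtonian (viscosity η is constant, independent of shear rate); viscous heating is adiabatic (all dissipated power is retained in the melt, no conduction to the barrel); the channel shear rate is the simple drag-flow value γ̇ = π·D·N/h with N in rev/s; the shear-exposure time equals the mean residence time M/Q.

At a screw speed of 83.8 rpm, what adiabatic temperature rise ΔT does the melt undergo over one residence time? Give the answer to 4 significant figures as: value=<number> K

Convert throughput: Q = 246.4 kg/h = 246.4/3600 = 0.0684444 kg/s
Mean residence time: t_res = M/Q_s = 3.46 kg / 0.0684444 kg/s = 50.5519 s
Convert to SI: D = 0.0316 m, h = 0.00481 m, N = 83.8/60 = 1.39667 rev/s
Shear rate: γ̇ = πDN/h = π·0.0316·1.39667/0.00481 = 28.826 s⁻¹
ΔT = η·γ̇²·t_res/(ρ·cp) = [3859 × 28.826² × 50.5519] / [1022 × 1551] = 102.263 K

value=102.3 K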